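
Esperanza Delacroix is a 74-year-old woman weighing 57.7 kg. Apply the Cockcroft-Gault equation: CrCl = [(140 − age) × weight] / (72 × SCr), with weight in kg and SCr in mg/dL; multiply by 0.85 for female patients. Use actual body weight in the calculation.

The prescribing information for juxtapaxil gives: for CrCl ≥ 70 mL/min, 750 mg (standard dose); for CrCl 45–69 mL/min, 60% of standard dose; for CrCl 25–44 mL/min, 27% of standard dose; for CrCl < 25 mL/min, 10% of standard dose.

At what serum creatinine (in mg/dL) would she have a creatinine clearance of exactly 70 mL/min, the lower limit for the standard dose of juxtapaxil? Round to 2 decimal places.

Standard dose requires CrCl ≥ 70 mL/min.
Set (140 − 74) × 57.7 × 0.85 / (72 × SCr) = 70
SCr = (140 − 74) × 57.7 × 0.85 / (72 × 70) = 0.642 mg/dL

0.64 mg/dL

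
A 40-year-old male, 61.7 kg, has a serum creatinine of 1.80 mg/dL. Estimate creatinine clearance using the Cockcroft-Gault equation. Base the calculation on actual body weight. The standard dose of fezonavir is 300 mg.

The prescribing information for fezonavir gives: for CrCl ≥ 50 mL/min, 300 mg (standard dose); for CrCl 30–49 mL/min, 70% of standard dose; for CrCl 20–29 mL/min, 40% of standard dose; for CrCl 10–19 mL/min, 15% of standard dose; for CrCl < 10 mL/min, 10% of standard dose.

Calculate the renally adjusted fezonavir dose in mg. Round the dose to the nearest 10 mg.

210 mg

CrCl = (140 − 40) × 61.7 / (72 × 1.8) = 6170.0 / 129.60 ≈ 47.6 mL/min
CrCl ≈ 48 mL/min → bracket 30–49 mL/min.
70% of 300 mg = 210 mg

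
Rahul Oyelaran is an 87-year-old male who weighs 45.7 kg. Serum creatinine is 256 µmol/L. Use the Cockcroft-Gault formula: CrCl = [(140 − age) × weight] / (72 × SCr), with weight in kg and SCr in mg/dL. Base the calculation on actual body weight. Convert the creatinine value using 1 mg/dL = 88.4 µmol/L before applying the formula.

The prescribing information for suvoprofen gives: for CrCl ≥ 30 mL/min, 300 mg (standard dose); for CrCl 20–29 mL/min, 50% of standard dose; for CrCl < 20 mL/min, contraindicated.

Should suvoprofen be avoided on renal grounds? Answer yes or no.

SCr = 256 / 88.4 = 2.896 mg/dL
CrCl = (140 − 87) × 45.7 / (72 × 2.896) = 2422.1 / 208.51 ≈ 11.6 mL/min
CrCl ≈ 12 mL/min, which is < 20 mL/min.

yes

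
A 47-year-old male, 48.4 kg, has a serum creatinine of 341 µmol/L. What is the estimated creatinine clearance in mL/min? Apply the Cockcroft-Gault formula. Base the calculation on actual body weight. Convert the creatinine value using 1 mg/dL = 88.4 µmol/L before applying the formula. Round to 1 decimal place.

SCr = 341 / 88.4 = 3.857 mg/dL
CrCl = (140 − 47) × 48.4 / (72 × 3.857) = 4501.2 / 277.70 ≈ 16.2 mL/min

16.2 mL/min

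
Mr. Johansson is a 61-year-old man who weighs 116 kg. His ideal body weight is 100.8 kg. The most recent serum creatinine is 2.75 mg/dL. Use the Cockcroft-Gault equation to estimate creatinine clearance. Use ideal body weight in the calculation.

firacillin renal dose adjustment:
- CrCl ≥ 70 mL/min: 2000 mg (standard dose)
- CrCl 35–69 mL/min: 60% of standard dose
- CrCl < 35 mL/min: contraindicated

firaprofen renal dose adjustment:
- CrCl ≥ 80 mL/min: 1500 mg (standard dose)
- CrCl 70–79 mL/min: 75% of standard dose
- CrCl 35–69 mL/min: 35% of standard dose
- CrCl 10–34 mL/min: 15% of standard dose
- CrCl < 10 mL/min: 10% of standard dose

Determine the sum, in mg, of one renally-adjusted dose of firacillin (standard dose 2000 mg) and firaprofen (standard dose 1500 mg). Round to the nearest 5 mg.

1725 mg

CrCl = (140 − 61) × 100.8 / (72 × 2.75) = 7963.2 / 198.00 ≈ 40.2 mL/min
CrCl ≈ 40 mL/min.
firacillin: 35–69 mL/min → 60% of 2000 mg = 1200 mg.
firaprofen: 35–69 mL/min → 35% of 1500 mg = 525 mg.
Total = 1200 + 525 = 1725 mg.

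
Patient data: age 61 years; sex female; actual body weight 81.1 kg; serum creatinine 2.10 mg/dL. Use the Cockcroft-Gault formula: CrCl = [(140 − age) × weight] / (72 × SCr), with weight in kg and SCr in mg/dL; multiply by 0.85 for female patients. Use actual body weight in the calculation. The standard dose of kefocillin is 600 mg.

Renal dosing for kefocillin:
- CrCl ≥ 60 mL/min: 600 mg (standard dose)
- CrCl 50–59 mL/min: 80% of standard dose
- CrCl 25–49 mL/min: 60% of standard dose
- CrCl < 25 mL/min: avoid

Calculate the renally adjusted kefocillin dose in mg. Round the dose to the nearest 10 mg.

360 mg

CrCl = (140 − 61) × 81.1 / (72 × 2.1) × 0.85 = 6406.9 / 151.20 × 0.85 ≈ 36.0 mL/min
CrCl ≈ 36 mL/min → bracket 25–49 mL/min.
60% of 600 mg = 360 mg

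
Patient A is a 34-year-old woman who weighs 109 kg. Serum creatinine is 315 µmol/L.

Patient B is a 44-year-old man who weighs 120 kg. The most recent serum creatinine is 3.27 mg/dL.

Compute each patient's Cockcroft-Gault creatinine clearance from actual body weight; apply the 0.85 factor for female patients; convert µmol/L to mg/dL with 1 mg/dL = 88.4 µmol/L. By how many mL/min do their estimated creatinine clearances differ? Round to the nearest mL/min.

Patient A: SCr = 315 / 88.4 = 3.563 mg/dL
Patient A: CrCl = (140 − 34) × 109 / (72 × 3.563) × 0.85 = 11554.0 / 256.54 × 0.85 ≈ 38.3 mL/min
Patient B: CrCl = (140 − 44) × 120 / (72 × 3.27) = 11520.0 / 235.44 ≈ 48.9 mL/min
|38.3 − 48.9| = 10.6 mL/min

11 mL/min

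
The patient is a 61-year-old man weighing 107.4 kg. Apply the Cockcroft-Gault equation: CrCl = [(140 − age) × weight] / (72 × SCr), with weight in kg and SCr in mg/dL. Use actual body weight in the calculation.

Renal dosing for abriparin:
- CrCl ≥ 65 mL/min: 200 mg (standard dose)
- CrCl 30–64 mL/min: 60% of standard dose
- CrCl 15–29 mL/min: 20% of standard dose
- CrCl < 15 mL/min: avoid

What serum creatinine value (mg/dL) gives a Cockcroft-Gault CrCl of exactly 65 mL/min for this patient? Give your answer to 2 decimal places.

1.81 mg/dL

Standard dose requires CrCl ≥ 65 mL/min.
Set (140 − 61) × 107.4 / (72 × SCr) = 65
SCr = (140 − 61) × 107.4 / (72 × 65) = 1.813 mg/dL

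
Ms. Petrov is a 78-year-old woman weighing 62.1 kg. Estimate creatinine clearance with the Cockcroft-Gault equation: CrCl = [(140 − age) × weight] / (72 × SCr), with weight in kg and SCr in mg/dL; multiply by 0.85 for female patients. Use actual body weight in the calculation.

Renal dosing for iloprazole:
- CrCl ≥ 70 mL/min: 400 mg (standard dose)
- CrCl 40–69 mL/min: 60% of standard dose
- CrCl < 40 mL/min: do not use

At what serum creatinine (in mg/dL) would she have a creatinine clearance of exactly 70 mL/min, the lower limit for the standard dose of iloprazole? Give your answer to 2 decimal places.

0.65 mg/dL

Standard dose requires CrCl ≥ 70 mL/min.
Set (140 − 78) × 62.1 × 0.85 / (72 × SCr) = 70
SCr = (140 − 78) × 62.1 × 0.85 / (72 × 70) = 0.649 mg/dL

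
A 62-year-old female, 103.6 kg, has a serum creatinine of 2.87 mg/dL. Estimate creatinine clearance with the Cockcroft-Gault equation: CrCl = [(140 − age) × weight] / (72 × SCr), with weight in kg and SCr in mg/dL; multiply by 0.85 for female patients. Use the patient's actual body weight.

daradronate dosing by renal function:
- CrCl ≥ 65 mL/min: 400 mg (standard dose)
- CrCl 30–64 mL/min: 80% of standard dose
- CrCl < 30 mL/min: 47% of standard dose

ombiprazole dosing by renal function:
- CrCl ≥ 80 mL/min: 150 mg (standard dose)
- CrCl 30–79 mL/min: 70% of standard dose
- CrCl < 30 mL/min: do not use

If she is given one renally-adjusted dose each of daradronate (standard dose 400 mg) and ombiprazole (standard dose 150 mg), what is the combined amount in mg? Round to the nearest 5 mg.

425 mg

CrCl = (140 − 62) × 103.6 / (72 × 2.87) × 0.85 = 8080.8 / 206.64 × 0.85 ≈ 33.2 mL/min
CrCl ≈ 33 mL/min.
daradronate: 30–64 mL/min → 80% of 400 mg = 320 mg.
ombiprazole: 30–79 mL/min → 70% of 150 mg = 105 mg.
Total = 320 + 105 = 425 mg.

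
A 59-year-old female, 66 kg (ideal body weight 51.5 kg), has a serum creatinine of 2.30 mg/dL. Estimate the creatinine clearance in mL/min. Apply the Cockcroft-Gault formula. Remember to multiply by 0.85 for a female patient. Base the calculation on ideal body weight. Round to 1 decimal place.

CrCl = (140 − 59) × 51.5 / (72 × 2.3) × 0.85 = 4171.5 / 165.60 × 0.85 ≈ 21.4 mL/min

21.4 mL/min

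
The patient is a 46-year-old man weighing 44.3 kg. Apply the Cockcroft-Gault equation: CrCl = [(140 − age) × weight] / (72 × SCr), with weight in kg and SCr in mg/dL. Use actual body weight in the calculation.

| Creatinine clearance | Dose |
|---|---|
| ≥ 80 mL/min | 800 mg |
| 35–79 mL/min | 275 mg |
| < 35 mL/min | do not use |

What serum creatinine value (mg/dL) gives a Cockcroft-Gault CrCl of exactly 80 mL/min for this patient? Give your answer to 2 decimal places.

0.72 mg/dL

Standard dose requires CrCl ≥ 80 mL/min.
Set (140 − 46) × 44.3 / (72 × SCr) = 80
SCr = (140 − 46) × 44.3 / (72 × 80) = 0.723 mg/dL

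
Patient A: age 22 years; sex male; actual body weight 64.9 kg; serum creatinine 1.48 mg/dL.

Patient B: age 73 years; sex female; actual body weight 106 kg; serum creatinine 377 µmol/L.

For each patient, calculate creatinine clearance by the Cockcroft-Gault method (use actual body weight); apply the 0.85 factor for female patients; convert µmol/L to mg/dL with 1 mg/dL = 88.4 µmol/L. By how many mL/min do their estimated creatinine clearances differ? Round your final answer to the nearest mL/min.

52 mL/min

Patient A: CrCl = (140 − 22) × 64.9 / (72 × 1.48) = 7658.2 / 106.56 ≈ 71.9 mL/min
Patient B: SCr = 377 / 88.4 = 4.265 mg/dL
Patient B: CrCl = (140 − 73) × 106 / (72 × 4.265) × 0.85 = 7102.0 / 307.08 × 0.85 ≈ 19.7 mL/min
|71.9 − 19.7| = 52.2 mL/min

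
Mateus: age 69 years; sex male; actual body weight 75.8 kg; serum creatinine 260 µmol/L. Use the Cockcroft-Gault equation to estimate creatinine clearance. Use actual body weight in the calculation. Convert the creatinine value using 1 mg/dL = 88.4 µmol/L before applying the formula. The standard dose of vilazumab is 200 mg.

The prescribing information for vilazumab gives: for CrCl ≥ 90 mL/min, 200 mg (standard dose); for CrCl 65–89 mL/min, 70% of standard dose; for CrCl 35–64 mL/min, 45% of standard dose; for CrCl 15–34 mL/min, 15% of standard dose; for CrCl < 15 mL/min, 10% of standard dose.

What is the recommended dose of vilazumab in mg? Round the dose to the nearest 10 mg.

30 mg

SCr = 260 / 88.4 = 2.941 mg/dL
CrCl = (140 − 69) × 75.8 / (72 × 2.941) = 5381.8 / 211.75 ≈ 25.4 mL/min
CrCl ≈ 25 mL/min → bracket 15–34 mL/min.
15% of 200 mg = 30 mg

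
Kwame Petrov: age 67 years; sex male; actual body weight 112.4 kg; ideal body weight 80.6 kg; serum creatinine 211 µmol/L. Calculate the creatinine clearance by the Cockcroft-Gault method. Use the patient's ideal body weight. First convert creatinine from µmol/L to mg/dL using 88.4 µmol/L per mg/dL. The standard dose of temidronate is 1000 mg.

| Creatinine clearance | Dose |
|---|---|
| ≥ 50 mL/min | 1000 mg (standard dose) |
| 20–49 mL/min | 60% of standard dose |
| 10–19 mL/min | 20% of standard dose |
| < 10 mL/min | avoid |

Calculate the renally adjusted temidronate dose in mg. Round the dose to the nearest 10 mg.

600 mg

SCr = 211 / 88.4 = 2.387 mg/dL
CrCl = (140 − 67) × 80.6 / (72 × 2.387) = 5883.8 / 171.86 ≈ 34.2 mL/min
CrCl ≈ 34 mL/min → bracket 20–49 mL/min.
60% of 1000 mg = 600 mg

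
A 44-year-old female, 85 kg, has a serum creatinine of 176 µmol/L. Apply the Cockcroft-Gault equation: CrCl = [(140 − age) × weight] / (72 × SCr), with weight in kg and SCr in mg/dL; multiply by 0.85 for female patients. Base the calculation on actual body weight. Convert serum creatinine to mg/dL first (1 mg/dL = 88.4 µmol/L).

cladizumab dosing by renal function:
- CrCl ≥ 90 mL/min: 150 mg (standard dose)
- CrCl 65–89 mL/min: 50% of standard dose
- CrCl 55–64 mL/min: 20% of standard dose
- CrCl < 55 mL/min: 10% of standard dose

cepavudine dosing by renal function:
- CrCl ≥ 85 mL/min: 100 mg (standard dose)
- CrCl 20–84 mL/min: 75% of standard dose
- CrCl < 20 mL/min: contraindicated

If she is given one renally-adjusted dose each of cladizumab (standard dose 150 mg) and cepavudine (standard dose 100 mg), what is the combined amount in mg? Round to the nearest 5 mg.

SCr = 176 / 88.4 = 1.991 mg/dL
CrCl = (140 − 44) × 85 / (72 × 1.991) × 0.85 = 8160.0 / 143.35 × 0.85 ≈ 48.4 mL/min
CrCl ≈ 48 mL/min.
cladizumab: < 55 mL/min → 10% of 150 mg = 15 mg.
cepavudine: 20–84 mL/min → 75% of 100 mg = 75 mg.
Total = 15 + 75 = 90 mg.

90 mg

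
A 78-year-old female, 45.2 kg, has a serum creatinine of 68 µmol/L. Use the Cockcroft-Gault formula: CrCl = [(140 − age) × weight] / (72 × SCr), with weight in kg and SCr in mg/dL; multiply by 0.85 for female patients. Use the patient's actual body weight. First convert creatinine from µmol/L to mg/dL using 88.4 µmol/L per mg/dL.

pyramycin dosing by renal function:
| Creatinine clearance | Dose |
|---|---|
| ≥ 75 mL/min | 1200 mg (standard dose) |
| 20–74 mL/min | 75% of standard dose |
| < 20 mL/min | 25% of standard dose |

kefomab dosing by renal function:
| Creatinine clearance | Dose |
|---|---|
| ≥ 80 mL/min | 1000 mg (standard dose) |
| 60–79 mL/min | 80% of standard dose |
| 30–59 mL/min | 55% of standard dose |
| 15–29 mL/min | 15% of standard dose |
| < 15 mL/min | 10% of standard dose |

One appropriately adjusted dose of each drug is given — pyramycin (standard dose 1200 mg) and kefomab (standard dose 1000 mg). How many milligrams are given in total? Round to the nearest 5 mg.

SCr = 68 / 88.4 = 0.769 mg/dL
CrCl = (140 − 78) × 45.2 / (72 × 0.769) × 0.85 = 2802.4 / 55.37 × 0.85 ≈ 43.0 mL/min
CrCl ≈ 43 mL/min.
pyramycin: 20–74 mL/min → 75% of 1200 mg = 900 mg.
kefomab: 30–59 mL/min → 55% of 1000 mg = 550 mg.
Total = 900 + 550 = 1450 mg.

1450 mg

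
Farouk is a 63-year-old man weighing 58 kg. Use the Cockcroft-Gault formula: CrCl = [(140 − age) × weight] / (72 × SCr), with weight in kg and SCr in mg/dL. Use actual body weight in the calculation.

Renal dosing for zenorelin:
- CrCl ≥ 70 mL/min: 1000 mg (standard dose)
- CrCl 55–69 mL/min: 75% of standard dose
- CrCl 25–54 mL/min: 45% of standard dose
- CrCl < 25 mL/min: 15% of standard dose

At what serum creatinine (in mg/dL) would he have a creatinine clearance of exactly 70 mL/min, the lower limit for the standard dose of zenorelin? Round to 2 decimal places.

Standard dose requires CrCl ≥ 70 mL/min.
Set (140 − 63) × 58 / (72 × SCr) = 70
SCr = (140 − 63) × 58 / (72 × 70) = 0.886 mg/dL

0.89 mg/dL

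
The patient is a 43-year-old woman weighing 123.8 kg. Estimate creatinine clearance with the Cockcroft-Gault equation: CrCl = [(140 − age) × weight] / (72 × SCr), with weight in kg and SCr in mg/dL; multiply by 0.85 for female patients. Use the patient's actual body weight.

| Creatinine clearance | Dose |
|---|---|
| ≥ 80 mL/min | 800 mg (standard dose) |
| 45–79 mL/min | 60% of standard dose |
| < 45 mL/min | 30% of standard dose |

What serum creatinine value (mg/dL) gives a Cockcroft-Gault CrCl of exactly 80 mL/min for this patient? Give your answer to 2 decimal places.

Standard dose requires CrCl ≥ 80 mL/min.
Set (140 − 43) × 123.8 × 0.85 / (72 × SCr) = 80
SCr = (140 − 43) × 123.8 × 0.85 / (72 × 80) = 1.772 mg/dL

1.77 mg/dL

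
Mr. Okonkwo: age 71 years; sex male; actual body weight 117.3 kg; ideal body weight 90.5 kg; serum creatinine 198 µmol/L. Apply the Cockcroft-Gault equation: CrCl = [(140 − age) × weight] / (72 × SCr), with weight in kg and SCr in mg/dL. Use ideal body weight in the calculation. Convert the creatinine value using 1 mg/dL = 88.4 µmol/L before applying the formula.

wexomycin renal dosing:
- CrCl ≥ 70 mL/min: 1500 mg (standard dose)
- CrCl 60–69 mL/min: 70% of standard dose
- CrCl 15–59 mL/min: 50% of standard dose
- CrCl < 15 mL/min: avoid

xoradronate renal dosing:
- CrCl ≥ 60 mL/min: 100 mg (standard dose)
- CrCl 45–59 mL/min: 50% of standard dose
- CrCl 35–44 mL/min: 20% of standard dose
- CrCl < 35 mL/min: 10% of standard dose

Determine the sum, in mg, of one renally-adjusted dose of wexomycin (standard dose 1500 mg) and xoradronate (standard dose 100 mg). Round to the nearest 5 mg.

SCr = 198 / 88.4 = 2.24 mg/dL
CrCl = (140 − 71) × 90.5 / (72 × 2.24) = 6244.5 / 161.28 ≈ 38.7 mL/min
CrCl ≈ 39 mL/min.
wexomycin: 15–59 mL/min → 50% of 1500 mg = 750 mg.
xoradronate: 35–44 mL/min → 20% of 100 mg = 20 mg.
Total = 750 + 20 = 770 mg.

770 mg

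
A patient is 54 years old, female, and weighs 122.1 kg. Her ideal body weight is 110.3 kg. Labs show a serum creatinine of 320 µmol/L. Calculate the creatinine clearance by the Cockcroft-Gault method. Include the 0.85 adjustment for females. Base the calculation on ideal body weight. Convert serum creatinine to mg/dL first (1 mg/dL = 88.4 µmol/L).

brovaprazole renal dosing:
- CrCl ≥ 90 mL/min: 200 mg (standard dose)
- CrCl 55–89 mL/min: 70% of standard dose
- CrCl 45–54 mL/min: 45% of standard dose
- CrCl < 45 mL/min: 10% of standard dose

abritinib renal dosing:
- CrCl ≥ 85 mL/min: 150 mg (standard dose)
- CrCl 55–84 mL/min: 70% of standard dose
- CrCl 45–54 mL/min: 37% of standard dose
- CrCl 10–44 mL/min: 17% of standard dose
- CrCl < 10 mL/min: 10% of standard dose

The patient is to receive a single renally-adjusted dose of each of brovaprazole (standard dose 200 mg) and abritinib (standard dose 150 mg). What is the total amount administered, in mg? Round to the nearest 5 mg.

SCr = 320 / 88.4 = 3.62 mg/dL
CrCl = (140 − 54) × 110.3 / (72 × 3.62) × 0.85 = 9485.8 / 260.64 × 0.85 ≈ 30.9 mL/min
CrCl ≈ 31 mL/min.
brovaprazole: < 45 mL/min → 10% of 200 mg = 20 mg.
abritinib: 10–44 mL/min → 17% of 150 mg = 25.5 mg.
Total = 20 + 25.5 = 45.5 mg.

45 mg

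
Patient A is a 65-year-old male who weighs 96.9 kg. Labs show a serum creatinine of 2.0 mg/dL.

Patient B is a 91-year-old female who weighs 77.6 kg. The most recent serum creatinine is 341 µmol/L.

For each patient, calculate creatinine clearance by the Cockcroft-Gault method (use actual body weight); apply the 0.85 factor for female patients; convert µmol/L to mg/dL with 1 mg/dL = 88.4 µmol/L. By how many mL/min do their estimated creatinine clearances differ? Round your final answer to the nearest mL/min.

39 mL/min

Patient A: CrCl = (140 − 65) × 96.9 / (72 × 2) = 7267.5 / 144.00 ≈ 50.5 mL/min
Patient B: SCr = 341 / 88.4 = 3.857 mg/dL
Patient B: CrCl = (140 − 91) × 77.6 / (72 × 3.857) × 0.85 = 3802.4 / 277.70 × 0.85 ≈ 11.6 mL/min
|50.5 − 11.6| = 38.9 mL/min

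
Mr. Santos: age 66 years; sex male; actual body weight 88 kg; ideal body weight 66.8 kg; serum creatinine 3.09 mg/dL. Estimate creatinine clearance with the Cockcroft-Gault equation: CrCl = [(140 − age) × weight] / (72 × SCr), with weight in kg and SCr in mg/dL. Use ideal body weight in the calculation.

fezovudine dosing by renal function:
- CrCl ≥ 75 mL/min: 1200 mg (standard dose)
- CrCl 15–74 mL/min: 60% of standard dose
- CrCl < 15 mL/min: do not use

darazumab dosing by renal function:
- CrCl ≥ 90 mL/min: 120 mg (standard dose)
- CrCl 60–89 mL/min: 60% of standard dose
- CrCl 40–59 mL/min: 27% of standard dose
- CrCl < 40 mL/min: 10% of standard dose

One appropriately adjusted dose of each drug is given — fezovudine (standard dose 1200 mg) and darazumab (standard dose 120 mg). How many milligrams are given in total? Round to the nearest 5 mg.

730 mg

CrCl = (140 − 66) × 66.8 / (72 × 3.09) = 4943.2 / 222.48 ≈ 22.2 mL/min
CrCl ≈ 22 mL/min.
fezovudine: 15–74 mL/min → 60% of 1200 mg = 720 mg.
darazumab: < 40 mL/min → 10% of 120 mg = 12 mg.
Total = 720 + 12 = 732 mg.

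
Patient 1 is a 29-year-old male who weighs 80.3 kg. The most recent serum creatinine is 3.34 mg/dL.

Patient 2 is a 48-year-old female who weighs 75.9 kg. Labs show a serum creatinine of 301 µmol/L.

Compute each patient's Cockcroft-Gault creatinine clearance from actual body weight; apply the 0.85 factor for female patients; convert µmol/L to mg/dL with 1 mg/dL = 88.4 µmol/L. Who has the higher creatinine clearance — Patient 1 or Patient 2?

Patient 1: CrCl = (140 − 29) × 80.3 / (72 × 3.34) = 8913.3 / 240.48 ≈ 37.1 mL/min
Patient 2: SCr = 301 / 88.4 = 3.405 mg/dL
Patient 2: CrCl = (140 − 48) × 75.9 / (72 × 3.405) × 0.85 = 6982.8 / 245.16 × 0.85 ≈ 24.2 mL/min
37.1 vs 24.2 mL/min → Patient 1 is higher.

Patient 1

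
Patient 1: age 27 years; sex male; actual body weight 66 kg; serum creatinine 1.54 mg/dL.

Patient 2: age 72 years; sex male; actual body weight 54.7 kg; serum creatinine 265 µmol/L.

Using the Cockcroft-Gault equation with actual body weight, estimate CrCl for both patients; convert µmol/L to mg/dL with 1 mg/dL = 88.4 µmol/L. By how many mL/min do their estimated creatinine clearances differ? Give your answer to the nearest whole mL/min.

50 mL/min

Patient 1: CrCl = (140 − 27) × 66 / (72 × 1.54) = 7458.0 / 110.88 ≈ 67.3 mL/min
Patient 2: SCr = 265 / 88.4 = 2.998 mg/dL
Patient 2: CrCl = (140 − 72) × 54.7 / (72 × 2.998) = 3719.6 / 215.86 ≈ 17.2 mL/min
|67.3 − 17.2| = 50.1 mL/min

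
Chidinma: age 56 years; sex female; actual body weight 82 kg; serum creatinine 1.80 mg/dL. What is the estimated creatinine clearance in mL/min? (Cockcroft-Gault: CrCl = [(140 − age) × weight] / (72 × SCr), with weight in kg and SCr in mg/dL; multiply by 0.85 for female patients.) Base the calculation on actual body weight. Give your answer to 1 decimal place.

45.2 mL/min

CrCl = (140 − 56) × 82 / (72 × 1.8) × 0.85 = 6888.0 / 129.60 × 0.85 ≈ 45.2 mL/min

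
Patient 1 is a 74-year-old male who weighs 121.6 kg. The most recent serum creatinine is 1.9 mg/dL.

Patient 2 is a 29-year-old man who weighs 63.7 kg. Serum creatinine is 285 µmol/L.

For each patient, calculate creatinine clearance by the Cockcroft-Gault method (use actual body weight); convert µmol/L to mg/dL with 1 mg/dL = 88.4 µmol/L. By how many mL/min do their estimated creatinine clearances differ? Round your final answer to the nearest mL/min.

28 mL/min

Patient 1: CrCl = (140 − 74) × 121.6 / (72 × 1.9) = 8025.6 / 136.80 ≈ 58.7 mL/min
Patient 2: SCr = 285 / 88.4 = 3.224 mg/dL
Patient 2: CrCl = (140 − 29) × 63.7 / (72 × 3.224) = 7070.7 / 232.13 ≈ 30.5 mL/min
|58.7 − 30.5| = 28.2 mL/min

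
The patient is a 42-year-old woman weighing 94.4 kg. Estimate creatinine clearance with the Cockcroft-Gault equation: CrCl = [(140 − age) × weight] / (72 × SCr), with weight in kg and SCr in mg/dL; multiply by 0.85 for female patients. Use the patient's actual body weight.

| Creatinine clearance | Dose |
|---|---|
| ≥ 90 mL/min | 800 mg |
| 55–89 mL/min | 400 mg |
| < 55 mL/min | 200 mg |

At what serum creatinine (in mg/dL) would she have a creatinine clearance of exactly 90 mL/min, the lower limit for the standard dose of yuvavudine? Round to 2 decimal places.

Standard dose requires CrCl ≥ 90 mL/min.
Set (140 − 42) × 94.4 × 0.85 / (72 × SCr) = 90
SCr = (140 − 42) × 94.4 × 0.85 / (72 × 90) = 1.214 mg/dL

1.21 mg/dL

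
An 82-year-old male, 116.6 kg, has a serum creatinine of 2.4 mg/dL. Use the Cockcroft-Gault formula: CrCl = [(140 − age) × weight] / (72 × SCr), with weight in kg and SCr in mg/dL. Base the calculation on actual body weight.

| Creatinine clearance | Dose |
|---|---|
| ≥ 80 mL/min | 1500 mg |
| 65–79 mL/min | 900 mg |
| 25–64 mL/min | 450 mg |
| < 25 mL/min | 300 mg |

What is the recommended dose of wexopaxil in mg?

450 mg

CrCl = (140 − 82) × 116.6 / (72 × 2.4) = 6762.8 / 172.80 ≈ 39.1 mL/min
CrCl ≈ 39 mL/min → bracket 25–64 mL/min.
Dose for this bracket: 450 mg.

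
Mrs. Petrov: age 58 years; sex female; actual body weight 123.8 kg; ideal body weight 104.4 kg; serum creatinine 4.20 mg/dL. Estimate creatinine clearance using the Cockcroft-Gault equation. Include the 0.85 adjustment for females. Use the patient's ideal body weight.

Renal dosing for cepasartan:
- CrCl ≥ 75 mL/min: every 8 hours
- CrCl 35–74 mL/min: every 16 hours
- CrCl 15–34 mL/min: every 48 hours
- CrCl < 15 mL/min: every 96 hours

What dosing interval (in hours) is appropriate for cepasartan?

CrCl = (140 − 58) × 104.4 / (72 × 4.2) × 0.85 = 8560.8 / 302.40 × 0.85 ≈ 24.1 mL/min
CrCl ≈ 24 mL/min → bracket 15–34 mL/min → every 48 hours.

every 48 hours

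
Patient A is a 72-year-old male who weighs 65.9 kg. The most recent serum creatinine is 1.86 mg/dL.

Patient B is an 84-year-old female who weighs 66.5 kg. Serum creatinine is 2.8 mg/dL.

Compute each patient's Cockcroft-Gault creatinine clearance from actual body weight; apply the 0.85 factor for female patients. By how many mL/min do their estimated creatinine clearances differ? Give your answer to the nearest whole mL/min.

Patient A: CrCl = (140 − 72) × 65.9 / (72 × 1.86) = 4481.2 / 133.92 ≈ 33.5 mL/min
Patient B: CrCl = (140 − 84) × 66.5 / (72 × 2.8) × 0.85 = 3724.0 / 201.60 × 0.85 ≈ 15.7 mL/min
|33.5 − 15.7| = 17.8 mL/min

18 mL/min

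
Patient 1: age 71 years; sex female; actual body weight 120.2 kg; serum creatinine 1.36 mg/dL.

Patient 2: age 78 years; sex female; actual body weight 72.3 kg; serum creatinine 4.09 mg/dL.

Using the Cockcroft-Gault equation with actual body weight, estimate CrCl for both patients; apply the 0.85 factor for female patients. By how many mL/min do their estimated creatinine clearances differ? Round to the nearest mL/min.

59 mL/min

Patient 1: CrCl = (140 − 71) × 120.2 / (72 × 1.36) × 0.85 = 8293.8 / 97.92 × 0.85 ≈ 72.0 mL/min
Patient 2: CrCl = (140 − 78) × 72.3 / (72 × 4.09) × 0.85 = 4482.6 / 294.48 × 0.85 ≈ 12.9 mL/min
|72.0 − 12.9| = 59.1 mL/min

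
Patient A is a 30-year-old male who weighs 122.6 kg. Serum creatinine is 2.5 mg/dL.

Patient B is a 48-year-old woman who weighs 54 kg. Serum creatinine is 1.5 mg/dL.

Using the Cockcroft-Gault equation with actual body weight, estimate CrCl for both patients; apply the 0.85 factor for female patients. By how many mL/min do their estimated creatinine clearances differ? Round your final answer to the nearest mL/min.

Patient A: CrCl = (140 − 30) × 122.6 / (72 × 2.5) = 13486.0 / 180.00 ≈ 74.9 mL/min
Patient B: CrCl = (140 − 48) × 54 / (72 × 1.5) × 0.85 = 4968.0 / 108.00 × 0.85 ≈ 39.1 mL/min
|74.9 − 39.1| = 35.8 mL/min

36 mL/min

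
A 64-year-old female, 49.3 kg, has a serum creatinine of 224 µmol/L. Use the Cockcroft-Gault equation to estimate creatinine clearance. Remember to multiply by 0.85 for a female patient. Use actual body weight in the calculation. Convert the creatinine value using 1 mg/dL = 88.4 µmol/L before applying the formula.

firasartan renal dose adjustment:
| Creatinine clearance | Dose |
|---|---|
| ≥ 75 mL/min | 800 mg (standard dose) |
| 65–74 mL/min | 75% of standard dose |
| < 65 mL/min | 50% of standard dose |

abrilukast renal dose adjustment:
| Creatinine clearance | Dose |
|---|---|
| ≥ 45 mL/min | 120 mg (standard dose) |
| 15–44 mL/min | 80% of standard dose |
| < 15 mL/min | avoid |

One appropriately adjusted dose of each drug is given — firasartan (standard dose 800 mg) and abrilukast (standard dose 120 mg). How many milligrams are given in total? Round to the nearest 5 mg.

SCr = 224 / 88.4 = 2.534 mg/dL
CrCl = (140 − 64) × 49.3 / (72 × 2.534) × 0.85 = 3746.8 / 182.45 × 0.85 ≈ 17.5 mL/min
CrCl ≈ 17 mL/min.
firasartan: < 65 mL/min → 50% of 800 mg = 400 mg.
abrilukast: 15–44 mL/min → 80% of 120 mg = 96 mg.
Total = 400 + 96 = 496 mg.

495 mg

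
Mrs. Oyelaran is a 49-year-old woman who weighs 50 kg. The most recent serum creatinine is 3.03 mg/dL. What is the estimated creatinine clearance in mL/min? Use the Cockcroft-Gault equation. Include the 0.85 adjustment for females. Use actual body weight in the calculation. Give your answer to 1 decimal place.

CrCl = (140 − 49) × 50 / (72 × 3.03) × 0.85 = 4550.0 / 218.16 × 0.85 ≈ 17.7 mL/min

17.7 mL/min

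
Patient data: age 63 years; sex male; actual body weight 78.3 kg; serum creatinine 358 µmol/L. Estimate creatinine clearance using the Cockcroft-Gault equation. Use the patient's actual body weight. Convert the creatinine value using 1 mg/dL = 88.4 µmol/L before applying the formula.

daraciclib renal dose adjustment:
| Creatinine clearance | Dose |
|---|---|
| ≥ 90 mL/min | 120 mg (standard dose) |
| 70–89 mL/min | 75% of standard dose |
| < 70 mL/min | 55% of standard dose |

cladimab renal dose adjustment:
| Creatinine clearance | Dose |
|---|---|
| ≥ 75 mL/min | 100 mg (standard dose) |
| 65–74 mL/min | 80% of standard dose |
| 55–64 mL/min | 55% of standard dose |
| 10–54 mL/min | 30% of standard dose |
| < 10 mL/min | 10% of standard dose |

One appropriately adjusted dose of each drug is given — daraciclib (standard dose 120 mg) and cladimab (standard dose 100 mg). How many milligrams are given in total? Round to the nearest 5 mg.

SCr = 358 / 88.4 = 4.05 mg/dL
CrCl = (140 − 63) × 78.3 / (72 × 4.05) = 6029.1 / 291.60 ≈ 20.7 mL/min
CrCl ≈ 21 mL/min.
daraciclib: < 70 mL/min → 55% of 120 mg = 66 mg.
cladimab: 10–54 mL/min → 30% of 100 mg = 30 mg.
Total = 66 + 30 = 96 mg.

95 mg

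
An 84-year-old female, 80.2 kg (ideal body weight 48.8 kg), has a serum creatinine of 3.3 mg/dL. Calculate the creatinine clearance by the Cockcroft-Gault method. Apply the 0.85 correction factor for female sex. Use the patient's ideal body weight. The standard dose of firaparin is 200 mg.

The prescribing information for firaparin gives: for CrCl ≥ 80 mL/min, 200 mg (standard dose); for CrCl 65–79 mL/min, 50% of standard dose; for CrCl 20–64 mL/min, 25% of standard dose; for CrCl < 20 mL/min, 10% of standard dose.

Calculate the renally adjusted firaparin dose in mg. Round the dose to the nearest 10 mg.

CrCl = (140 − 84) × 48.8 / (72 × 3.3) × 0.85 = 2732.8 / 237.60 × 0.85 ≈ 9.8 mL/min
CrCl ≈ 10 mL/min → bracket < 20 mL/min.
10% of 200 mg = 20 mg

20 mg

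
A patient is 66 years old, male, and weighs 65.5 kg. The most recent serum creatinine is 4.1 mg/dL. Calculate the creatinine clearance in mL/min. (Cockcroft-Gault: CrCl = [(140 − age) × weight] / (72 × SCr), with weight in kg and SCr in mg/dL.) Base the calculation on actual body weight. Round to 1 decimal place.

16.4 mL/min

CrCl = (140 − 66) × 65.5 / (72 × 4.1) = 4847.0 / 295.20 ≈ 16.4 mL/min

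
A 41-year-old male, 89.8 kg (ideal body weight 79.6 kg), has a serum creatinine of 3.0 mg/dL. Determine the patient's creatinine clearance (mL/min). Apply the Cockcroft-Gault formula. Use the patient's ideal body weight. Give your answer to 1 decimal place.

36.5 mL/min

CrCl = (140 − 41) × 79.6 / (72 × 3) = 7880.4 / 216.00 ≈ 36.5 mL/min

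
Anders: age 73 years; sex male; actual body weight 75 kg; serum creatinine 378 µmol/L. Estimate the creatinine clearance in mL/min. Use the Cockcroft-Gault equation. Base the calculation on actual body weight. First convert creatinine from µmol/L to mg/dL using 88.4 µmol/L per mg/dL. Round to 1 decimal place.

SCr = 378 / 88.4 = 4.276 mg/dL
CrCl = (140 − 73) × 75 / (72 × 4.276) = 5025.0 / 307.87 ≈ 16.3 mL/min

16.3 mL/min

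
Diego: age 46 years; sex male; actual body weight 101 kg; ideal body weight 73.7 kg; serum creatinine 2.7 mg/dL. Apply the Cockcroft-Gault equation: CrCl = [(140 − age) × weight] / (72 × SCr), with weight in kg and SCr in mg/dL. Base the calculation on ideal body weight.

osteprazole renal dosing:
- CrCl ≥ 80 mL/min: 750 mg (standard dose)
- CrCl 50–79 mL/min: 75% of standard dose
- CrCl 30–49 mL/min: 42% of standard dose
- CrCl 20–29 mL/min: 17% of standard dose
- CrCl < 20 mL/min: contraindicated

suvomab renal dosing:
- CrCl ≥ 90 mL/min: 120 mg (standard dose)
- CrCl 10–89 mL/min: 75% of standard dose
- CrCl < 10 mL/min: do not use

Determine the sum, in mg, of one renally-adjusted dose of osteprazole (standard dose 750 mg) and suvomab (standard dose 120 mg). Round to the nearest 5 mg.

405 mg

CrCl = (140 − 46) × 73.7 / (72 × 2.7) = 6927.8 / 194.40 ≈ 35.6 mL/min
CrCl ≈ 36 mL/min.
osteprazole: 30–49 mL/min → 42% of 750 mg = 315 mg.
suvomab: 10–89 mL/min → 75% of 120 mg = 90 mg.
Total = 315 + 90 = 405 mg.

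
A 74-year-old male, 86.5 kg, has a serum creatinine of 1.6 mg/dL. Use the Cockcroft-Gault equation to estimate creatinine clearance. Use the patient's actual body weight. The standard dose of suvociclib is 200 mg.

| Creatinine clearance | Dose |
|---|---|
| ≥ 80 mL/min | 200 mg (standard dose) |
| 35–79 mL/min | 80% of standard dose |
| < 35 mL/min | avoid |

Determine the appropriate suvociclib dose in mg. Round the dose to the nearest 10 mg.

CrCl = (140 − 74) × 86.5 / (72 × 1.6) = 5709.0 / 115.20 ≈ 49.6 mL/min
CrCl ≈ 50 mL/min → bracket 35–79 mL/min.
80% of 200 mg = 160 mg

160 mg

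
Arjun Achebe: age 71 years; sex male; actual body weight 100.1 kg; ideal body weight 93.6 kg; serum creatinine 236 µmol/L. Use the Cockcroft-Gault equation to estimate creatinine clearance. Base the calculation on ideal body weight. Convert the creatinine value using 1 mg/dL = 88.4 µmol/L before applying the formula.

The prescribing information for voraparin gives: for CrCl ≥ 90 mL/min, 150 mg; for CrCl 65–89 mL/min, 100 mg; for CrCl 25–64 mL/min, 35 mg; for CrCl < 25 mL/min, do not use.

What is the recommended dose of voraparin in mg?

SCr = 236 / 88.4 = 2.67 mg/dL
CrCl = (140 − 71) × 93.6 / (72 × 2.67) = 6458.4 / 192.24 ≈ 33.6 mL/min
CrCl ≈ 34 mL/min → bracket 25–64 mL/min.
Dose for this bracket: 35 mg.

35 mg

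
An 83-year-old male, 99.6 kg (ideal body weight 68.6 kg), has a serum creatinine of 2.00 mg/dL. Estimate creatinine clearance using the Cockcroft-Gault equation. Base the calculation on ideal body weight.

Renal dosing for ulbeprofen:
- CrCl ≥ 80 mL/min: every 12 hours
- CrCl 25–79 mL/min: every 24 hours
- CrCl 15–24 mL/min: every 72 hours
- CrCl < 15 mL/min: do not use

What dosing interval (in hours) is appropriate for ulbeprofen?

every 24 hours

CrCl = (140 − 83) × 68.6 / (72 × 2) = 3910.2 / 144.00 ≈ 27.2 mL/min
CrCl ≈ 27 mL/min → bracket 25–79 mL/min → every 24 hours.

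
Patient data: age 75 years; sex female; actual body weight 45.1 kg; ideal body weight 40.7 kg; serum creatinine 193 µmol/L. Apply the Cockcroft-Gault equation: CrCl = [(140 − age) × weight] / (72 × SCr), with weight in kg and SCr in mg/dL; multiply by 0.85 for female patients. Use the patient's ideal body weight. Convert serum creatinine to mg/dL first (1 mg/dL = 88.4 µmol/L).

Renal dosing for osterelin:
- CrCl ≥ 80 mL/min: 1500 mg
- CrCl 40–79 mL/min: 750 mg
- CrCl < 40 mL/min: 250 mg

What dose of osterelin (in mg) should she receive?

SCr = 193 / 88.4 = 2.183 mg/dL
CrCl = (140 − 75) × 40.7 / (72 × 2.183) × 0.85 = 2645.5 / 157.18 × 0.85 ≈ 14.3 mL/min
CrCl ≈ 14 mL/min → bracket < 40 mL/min.
Dose for this bracket: 250 mg.

250 mg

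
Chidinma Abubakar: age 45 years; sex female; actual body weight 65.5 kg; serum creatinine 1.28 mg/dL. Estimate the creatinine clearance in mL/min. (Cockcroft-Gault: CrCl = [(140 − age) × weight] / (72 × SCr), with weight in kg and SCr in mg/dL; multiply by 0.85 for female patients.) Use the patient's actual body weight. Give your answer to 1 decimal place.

57.4 mL/min

CrCl = (140 − 45) × 65.5 / (72 × 1.28) × 0.85 = 6222.5 / 92.16 × 0.85 ≈ 57.4 mL/min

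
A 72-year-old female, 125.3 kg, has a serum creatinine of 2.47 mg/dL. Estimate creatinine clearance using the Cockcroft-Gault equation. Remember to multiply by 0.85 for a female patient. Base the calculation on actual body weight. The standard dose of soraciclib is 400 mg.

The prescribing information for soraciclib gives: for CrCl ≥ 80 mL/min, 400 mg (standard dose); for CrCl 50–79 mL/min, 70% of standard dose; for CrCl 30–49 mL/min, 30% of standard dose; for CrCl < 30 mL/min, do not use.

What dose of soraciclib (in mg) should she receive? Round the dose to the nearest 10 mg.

CrCl = (140 − 72) × 125.3 / (72 × 2.47) × 0.85 = 8520.4 / 177.84 × 0.85 ≈ 40.7 mL/min
CrCl ≈ 41 mL/min → bracket 30–49 mL/min.
30% of 400 mg = 120 mg

120 mg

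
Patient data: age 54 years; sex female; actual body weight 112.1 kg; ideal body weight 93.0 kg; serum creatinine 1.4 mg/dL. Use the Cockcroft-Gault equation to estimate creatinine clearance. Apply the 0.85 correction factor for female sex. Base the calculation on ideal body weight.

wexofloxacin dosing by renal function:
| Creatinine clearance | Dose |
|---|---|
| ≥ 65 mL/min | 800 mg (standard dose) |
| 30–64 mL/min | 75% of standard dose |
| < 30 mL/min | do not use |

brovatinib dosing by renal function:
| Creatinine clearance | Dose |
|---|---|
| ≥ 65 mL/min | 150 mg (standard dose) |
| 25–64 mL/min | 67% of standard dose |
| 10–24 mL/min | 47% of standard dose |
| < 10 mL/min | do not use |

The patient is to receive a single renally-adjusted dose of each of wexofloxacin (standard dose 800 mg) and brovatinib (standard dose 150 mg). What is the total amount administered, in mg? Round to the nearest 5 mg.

CrCl = (140 − 54) × 93 / (72 × 1.4) × 0.85 = 7998.0 / 100.80 × 0.85 ≈ 67.4 mL/min
CrCl ≈ 67 mL/min.
wexofloxacin: ≥ 65 mL/min → 100% of 800 mg = 800 mg.
brovatinib: ≥ 65 mL/min → 100% of 150 mg = 150 mg.
Total = 800 + 150 = 950 mg.

950 mg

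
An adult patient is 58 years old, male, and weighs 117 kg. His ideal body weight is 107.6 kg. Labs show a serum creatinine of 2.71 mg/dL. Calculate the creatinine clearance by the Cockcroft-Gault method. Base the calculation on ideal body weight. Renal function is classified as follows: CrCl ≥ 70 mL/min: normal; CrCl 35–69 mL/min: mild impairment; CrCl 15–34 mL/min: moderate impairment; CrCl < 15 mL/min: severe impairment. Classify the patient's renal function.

mild impairment

CrCl = (140 − 58) × 107.6 / (72 × 2.71) = 8823.2 / 195.12 ≈ 45.2 mL/min
45 mL/min falls in the 'mild impairment' range.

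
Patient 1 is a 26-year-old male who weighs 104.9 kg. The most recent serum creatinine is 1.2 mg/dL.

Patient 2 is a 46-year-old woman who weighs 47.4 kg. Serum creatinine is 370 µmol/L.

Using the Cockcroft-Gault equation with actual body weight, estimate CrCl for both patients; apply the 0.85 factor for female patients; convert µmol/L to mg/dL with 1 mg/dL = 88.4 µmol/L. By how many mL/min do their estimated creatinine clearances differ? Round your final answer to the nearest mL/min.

Patient 1: CrCl = (140 − 26) × 104.9 / (72 × 1.2) = 11958.6 / 86.40 ≈ 138.4 mL/min
Patient 2: SCr = 370 / 88.4 = 4.186 mg/dL
Patient 2: CrCl = (140 − 46) × 47.4 / (72 × 4.186) × 0.85 = 4455.6 / 301.39 × 0.85 ≈ 12.6 mL/min
|138.4 − 12.6| = 125.8 mL/min

126 mL/min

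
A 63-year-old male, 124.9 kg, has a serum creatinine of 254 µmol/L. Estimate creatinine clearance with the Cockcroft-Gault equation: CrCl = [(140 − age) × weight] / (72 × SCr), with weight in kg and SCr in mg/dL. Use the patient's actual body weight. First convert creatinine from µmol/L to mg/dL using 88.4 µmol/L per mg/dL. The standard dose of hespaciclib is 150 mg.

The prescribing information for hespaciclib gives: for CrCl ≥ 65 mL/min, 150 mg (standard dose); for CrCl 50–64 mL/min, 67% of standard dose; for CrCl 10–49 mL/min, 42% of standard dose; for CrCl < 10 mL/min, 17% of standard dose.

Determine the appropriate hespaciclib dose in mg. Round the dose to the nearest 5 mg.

65 mg

SCr = 254 / 88.4 = 2.873 mg/dL
CrCl = (140 − 63) × 124.9 / (72 × 2.873) = 9617.3 / 206.86 ≈ 46.5 mL/min
CrCl ≈ 46 mL/min → bracket 10–49 mL/min.
42% of 150 mg = 63 mg → 65 mg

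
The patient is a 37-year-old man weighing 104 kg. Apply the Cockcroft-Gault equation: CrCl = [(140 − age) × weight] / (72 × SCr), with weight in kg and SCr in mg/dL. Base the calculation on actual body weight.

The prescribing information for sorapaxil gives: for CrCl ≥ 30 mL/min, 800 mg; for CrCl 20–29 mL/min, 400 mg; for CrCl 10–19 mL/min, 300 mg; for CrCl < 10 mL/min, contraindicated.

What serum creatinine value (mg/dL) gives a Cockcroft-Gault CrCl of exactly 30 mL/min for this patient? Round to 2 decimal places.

4.96 mg/dL

Standard dose requires CrCl ≥ 30 mL/min.
Set (140 − 37) × 104 / (72 × SCr) = 30
SCr = (140 − 37) × 104 / (72 × 30) = 4.959 mg/dL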